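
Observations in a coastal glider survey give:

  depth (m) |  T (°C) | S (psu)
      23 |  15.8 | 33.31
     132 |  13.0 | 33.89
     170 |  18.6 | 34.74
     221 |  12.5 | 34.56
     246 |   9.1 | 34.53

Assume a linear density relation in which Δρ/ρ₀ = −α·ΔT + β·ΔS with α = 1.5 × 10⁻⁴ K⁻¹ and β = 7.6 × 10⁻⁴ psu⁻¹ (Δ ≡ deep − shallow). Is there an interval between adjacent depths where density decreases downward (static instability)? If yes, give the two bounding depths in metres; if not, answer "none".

Evaluate Δρ/ρ₀ = −αΔT + βΔS across each adjacent pair:
  23–132 m: −αΔT+βΔS = −(1.5 × 10⁻⁴)(-2.8)+(7.6 × 10⁻⁴)(+0.58) = 8.6 × 10⁻⁴ → stable
  132–170 m: −αΔT+βΔS = −(1.5 × 10⁻⁴)(+5.6)+(7.6 × 10⁻⁴)(+0.85) = -1.9 × 10⁻⁴ → UNSTABLE
  170–221 m: −αΔT+βΔS = −(1.5 × 10⁻⁴)(-6.1)+(7.6 × 10⁻⁴)(-0.18) = 7.8 × 10⁻⁴ → stable
  221–246 m: −αΔT+βΔS = −(1.5 × 10⁻⁴)(-3.4)+(7.6 × 10⁻⁴)(-0.03) = 4.9 × 10⁻⁴ → stable
The 132–170 m interval has Δρ < 0: lighter water underlies denser water.

132–170 m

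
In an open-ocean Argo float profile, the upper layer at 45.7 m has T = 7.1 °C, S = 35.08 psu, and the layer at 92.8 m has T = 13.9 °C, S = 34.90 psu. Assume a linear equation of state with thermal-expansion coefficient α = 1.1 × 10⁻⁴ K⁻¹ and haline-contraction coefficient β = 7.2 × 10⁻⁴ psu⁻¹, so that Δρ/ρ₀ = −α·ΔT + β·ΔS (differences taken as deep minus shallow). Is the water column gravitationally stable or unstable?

ΔT = 13.9 − 7.1 = +6.8 K and ΔS = 34.90 − 35.08 = -0.18 psu (deep − shallow).
−αΔT = -7.48 × 10⁻⁴; βΔS = -1.296 × 10⁻⁴; sum Δρ/ρ₀ = -8.776 × 10⁻⁴.
Δρ/ρ₀ < 0, so Δρ < 0: deeper water is lighter → statically unstable; the column would overturn.

unstable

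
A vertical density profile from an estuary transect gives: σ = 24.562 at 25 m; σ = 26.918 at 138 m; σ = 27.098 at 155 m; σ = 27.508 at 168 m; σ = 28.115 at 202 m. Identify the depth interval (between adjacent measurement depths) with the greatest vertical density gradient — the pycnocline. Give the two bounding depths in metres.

155–168 m

Compute the density gradient over each adjacent pair:
  25–138 m: Δρ/Δz = 2.356/113 = 0.021 kg m⁻⁴
  138–155 m: Δρ/Δz = 0.180/17 = 0.011 kg m⁻⁴
  155–168 m: Δρ/Δz = 0.410/13 = 0.032 kg m⁻⁴
  168–202 m: Δρ/Δz = 0.607/34 = 0.018 kg m⁻⁴
The largest gradient is in the 155–168 m interval — the pycnocline.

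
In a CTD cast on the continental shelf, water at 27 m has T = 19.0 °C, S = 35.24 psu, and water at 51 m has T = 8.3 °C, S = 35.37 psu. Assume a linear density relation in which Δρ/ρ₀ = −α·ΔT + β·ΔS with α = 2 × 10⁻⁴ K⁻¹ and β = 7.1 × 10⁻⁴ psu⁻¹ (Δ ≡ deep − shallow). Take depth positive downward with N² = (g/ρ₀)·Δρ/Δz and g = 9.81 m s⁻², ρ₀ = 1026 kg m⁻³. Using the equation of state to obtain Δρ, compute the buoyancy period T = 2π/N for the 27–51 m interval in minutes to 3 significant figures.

ΔT = -10.7 K, ΔS = +0.13 psu (deep − shallow).
Δρ/ρ₀ = −αΔT + βΔS = 2.14 × 10⁻³ + 9.23 × 10⁻⁵ = 2.2323 × 10⁻³, so Δρ ≈ 2.290 kg m⁻³.
N² = (g/ρ₀)·Δρ/Δz = g·(Δρ/ρ₀)/Δz = 9.81 × 2.2323 × 10⁻³ / 24 = 9.1245 × 10⁻⁴ s⁻².
N = √(9.1245 × 10⁻⁴) = 0.030207 rad s⁻¹ → T = 2π/N = 208.00 s = 3.4667 min ≈ 3.47 min.

3.47 min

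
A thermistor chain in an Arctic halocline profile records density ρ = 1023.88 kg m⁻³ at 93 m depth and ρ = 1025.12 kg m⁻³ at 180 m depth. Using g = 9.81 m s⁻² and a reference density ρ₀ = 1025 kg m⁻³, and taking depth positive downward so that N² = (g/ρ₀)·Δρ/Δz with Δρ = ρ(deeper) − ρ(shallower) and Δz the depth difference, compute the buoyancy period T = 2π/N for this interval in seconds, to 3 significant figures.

538 s

Δρ = 1025.12 − 1023.88 = 1.24 kg m⁻³ over Δz = 180 − 93 = 87 m.
N² = (9.81/1025) × (1.24/87) = 1.3641 × 10⁻⁴ s⁻².
N = √(1.3641 × 10⁻⁴) = 0.011679 rad s⁻¹, so T = 2π/N = 537.99 s ≈ 538 s.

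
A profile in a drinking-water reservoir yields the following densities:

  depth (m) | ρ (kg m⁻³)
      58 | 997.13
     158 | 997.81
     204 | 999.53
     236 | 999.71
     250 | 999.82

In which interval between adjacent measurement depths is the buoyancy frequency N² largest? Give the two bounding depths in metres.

Compute the density gradient over each adjacent pair:
  58–158 m: Δρ/Δz = 0.68/100 = 6.8 × 10⁻³ kg m⁻⁴
  158–204 m: Δρ/Δz = 1.72/46 = 0.037 kg m⁻⁴
  204–236 m: Δρ/Δz = 0.18/32 = 5.6 × 10⁻³ kg m⁻⁴
  236–250 m: Δρ/Δz = 0.11/14 = 7.9 × 10⁻³ kg m⁻⁴
The largest gradient is in the 158–204 m interval — the pycnocline.

158–204 m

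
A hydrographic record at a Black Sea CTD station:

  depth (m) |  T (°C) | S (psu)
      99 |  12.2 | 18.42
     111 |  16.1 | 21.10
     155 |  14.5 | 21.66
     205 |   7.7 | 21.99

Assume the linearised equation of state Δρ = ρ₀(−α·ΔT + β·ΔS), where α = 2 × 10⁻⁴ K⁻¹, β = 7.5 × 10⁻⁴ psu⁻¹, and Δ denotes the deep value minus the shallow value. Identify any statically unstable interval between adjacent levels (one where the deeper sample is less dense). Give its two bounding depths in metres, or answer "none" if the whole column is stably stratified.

none

Evaluate Δρ/ρ₀ = −αΔT + βΔS across each adjacent pair:
  99–111 m: −αΔT+βΔS = −(2 × 10⁻⁴)(+3.9)+(7.5 × 10⁻⁴)(+2.68) = 1.2 × 10⁻³ → stable
  111–155 m: −αΔT+βΔS = −(2 × 10⁻⁴)(-1.6)+(7.5 × 10⁻⁴)(+0.56) = 7.4 × 10⁻⁴ → stable
  155–205 m: −αΔT+βΔS = −(2 × 10⁻⁴)(-6.8)+(7.5 × 10⁻⁴)(+0.33) = 1.6 × 10⁻³ → stable
Every interval has Δρ > 0: the column is stably stratified throughout.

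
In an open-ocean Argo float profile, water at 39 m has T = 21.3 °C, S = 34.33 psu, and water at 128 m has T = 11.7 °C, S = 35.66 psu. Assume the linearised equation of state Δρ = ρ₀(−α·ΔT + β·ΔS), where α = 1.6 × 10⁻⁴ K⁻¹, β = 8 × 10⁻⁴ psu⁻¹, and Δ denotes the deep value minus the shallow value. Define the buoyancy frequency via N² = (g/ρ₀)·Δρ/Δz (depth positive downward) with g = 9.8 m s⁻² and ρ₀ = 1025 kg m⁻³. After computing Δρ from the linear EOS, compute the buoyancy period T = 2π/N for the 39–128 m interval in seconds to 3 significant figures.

ΔT = -9.6 K, ΔS = +1.33 psu (deep − shallow).
Δρ/ρ₀ = −αΔT + βΔS = 1.536 × 10⁻³ + 1.064 × 10⁻³ = 2.60 × 10⁻³, so Δρ ≈ 2.665 kg m⁻³.
N² = (g/ρ₀)·Δρ/Δz = g·(Δρ/ρ₀)/Δz = 9.8 × 2.60 × 10⁻³ / 89 = 2.8629 × 10⁻⁴ s⁻².
N = √(2.8629 × 10⁻⁴) = 0.016920 rad s⁻¹ → T = 2π/N = 371.35 s ≈ 371 s.

371 s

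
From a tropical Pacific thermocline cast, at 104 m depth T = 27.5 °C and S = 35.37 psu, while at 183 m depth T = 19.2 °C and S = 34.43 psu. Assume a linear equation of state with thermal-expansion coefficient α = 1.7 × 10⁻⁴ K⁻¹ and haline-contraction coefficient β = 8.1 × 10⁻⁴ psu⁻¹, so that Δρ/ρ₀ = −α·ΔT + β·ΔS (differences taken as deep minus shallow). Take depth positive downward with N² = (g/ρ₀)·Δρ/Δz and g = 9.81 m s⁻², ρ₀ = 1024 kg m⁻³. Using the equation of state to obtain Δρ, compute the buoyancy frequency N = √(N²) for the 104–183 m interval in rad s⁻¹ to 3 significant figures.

8.98 × 10⁻³ rad s⁻¹

ΔT = -8.3 K, ΔS = -0.94 psu (deep − shallow).
Δρ/ρ₀ = −αΔT + βΔS = 1.411 × 10⁻³ − 7.614 × 10⁻⁴ = 6.496 × 10⁻⁴, so Δρ ≈ 0.6652 kg m⁻³.
N² = (g/ρ₀)·Δρ/Δz = g·(Δρ/ρ₀)/Δz = 9.81 × 6.496 × 10⁻⁴ / 79 = 8.0666 × 10⁻⁵ s⁻².
N = √(8.0666 × 10⁻⁵) = 8.9814 × 10⁻³ rad s⁻¹ ≈ 8.98 × 10⁻³ rad s⁻¹.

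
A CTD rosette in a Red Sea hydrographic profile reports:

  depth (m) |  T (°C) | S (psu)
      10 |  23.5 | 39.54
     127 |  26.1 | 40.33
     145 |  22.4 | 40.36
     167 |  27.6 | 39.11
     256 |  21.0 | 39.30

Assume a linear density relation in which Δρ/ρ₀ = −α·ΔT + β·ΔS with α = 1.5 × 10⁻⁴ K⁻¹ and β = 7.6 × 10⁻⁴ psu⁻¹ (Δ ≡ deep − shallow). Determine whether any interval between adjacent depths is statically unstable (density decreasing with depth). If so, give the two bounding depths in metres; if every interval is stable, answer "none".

Evaluate Δρ/ρ₀ = −αΔT + βΔS across each adjacent pair:
  10–127 m: −αΔT+βΔS = −(1.5 × 10⁻⁴)(+2.6)+(7.6 × 10⁻⁴)(+0.79) = 2.1 × 10⁻⁴ → stable
  127–145 m: −αΔT+βΔS = −(1.5 × 10⁻⁴)(-3.7)+(7.6 × 10⁻⁴)(+0.03) = 5.8 × 10⁻⁴ → stable
  145–167 m: −αΔT+βΔS = −(1.5 × 10⁻⁴)(+5.2)+(7.6 × 10⁻⁴)(-1.25) = -1.7 × 10⁻³ → UNSTABLE
  167–256 m: −αΔT+βΔS = −(1.5 × 10⁻⁴)(-6.6)+(7.6 × 10⁻⁴)(+0.19) = 1.1 × 10⁻³ → stable
The 145–167 m interval has Δρ < 0: lighter water underlies denser water.

145–167 m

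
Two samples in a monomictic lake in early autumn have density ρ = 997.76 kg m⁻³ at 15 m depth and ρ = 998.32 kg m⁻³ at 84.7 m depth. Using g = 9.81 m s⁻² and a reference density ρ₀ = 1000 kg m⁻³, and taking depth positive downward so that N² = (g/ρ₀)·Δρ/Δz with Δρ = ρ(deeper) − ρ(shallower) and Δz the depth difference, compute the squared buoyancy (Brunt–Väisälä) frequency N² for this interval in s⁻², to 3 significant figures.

7.88 × 10⁻⁵ s⁻²

Δρ = 998.32 − 997.76 = 0.56 kg m⁻³ over Δz = 84.7 − 15 = 69.7 m.
N² = (9.81/1000) × (0.56/69.7) = 7.8818 × 10⁻⁵ s⁻² ≈ 7.88 × 10⁻⁵ s⁻².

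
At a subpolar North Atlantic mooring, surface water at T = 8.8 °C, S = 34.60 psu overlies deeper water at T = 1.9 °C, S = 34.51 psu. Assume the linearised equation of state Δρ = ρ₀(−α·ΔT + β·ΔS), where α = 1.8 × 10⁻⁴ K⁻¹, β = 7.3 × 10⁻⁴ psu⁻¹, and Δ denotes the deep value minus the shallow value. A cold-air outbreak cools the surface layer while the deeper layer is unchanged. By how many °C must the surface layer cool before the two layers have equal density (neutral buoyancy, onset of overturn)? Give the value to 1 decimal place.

Neutral buoyancy requires Δρ = 0, i.e. −α(T_deep − T_surf′) + β(S_deep − S_surf) = 0.
T_surf′ = T_deep − (β/α)·ΔS = 1.9 − (7.3 × 10⁻⁴/1.8 × 10⁻⁴)·(-0.09) = 2.265 °C.
Cooling required: 8.8 − (2.265) = 6.535 °C.

6.5 °C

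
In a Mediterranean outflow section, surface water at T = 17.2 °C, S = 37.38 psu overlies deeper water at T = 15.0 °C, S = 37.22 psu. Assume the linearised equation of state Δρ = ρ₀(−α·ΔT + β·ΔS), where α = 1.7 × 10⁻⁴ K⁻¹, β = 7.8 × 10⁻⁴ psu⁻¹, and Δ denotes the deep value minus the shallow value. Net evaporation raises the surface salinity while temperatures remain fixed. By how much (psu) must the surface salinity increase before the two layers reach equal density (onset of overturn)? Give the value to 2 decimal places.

Neutral buoyancy requires −α(T_deep − T_surf) + β(S_deep − S_surf′) = 0.
S_surf′ = S_deep − (α/β)·ΔT = 37.22 − (1.7 × 10⁻⁴/7.8 × 10⁻⁴)·(-2.2) = 37.6995 psu.
Increase required: 37.6995 − 37.38 = 0.3195 psu.

0.32 psu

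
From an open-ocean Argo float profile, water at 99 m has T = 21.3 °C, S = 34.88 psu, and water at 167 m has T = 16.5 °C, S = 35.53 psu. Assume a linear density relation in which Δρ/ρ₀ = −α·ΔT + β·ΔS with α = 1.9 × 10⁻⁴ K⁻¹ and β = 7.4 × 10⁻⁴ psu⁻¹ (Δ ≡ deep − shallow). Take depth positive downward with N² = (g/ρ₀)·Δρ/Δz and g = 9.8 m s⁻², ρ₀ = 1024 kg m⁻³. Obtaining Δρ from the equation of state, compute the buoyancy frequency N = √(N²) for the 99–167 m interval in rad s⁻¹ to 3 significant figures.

0.0142 rad s⁻¹

ΔT = -4.8 K, ΔS = +0.65 psu (deep − shallow).
Δρ/ρ₀ = −αΔT + βΔS = 9.12 × 10⁻⁴ + 4.81 × 10⁻⁴ = 1.393 × 10⁻³, so Δρ ≈ 1.426 kg m⁻³.
N² = (g/ρ₀)·Δρ/Δz = g·(Δρ/ρ₀)/Δz = 9.8 × 1.393 × 10⁻³ / 68 = 2.0076 × 10⁻⁴ s⁻².
N = √(2.0076 × 10⁻⁴) = 0.014169 rad s⁻¹ ≈ 0.0142 rad s⁻¹.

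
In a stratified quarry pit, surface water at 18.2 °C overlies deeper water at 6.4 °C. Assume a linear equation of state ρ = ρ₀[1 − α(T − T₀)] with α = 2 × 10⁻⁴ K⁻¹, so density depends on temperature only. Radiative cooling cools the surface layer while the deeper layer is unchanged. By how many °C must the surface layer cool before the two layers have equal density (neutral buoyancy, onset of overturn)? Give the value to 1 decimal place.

With temperature the only control, equal density requires T_surf′ = T_deep.
T_surf′ = 6.4 °C.
Cooling required: 18.2 − 6.4 = 11.8 °C.

11.8 °C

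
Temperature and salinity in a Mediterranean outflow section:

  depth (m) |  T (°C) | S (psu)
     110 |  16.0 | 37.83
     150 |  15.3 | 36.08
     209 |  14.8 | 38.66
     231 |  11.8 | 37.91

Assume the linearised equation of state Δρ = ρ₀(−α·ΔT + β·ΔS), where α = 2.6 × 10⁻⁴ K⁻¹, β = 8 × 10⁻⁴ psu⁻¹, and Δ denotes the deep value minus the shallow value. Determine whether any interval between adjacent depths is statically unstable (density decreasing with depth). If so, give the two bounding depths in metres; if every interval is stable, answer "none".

Evaluate Δρ/ρ₀ = −αΔT + βΔS across each adjacent pair:
  110–150 m: −αΔT+βΔS = −(2.6 × 10⁻⁴)(-0.7)+(8 × 10⁻⁴)(-1.75) = -1.2 × 10⁻³ → UNSTABLE
  150–209 m: −αΔT+βΔS = −(2.6 × 10⁻⁴)(-0.5)+(8 × 10⁻⁴)(+2.58) = 2.2 × 10⁻³ → stable
  209–231 m: −αΔT+βΔS = −(2.6 × 10⁻⁴)(-3.0)+(8 × 10⁻⁴)(-0.75) = 1.8 × 10⁻⁴ → stable
The 110–150 m interval has Δρ < 0: lighter water underlies denser water.

110–150 m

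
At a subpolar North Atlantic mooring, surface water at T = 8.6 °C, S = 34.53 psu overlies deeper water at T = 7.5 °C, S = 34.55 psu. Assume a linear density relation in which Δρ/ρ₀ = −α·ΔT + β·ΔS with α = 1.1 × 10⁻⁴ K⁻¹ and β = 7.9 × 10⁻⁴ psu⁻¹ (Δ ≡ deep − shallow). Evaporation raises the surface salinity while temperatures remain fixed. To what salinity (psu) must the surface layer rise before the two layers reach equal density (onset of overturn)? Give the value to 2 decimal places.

34.70 psu

Neutral buoyancy requires −α(T_deep − T_surf) + β(S_deep − S_surf′) = 0.
S_surf′ = S_deep − (α/β)·ΔT = 34.55 − (1.1 × 10⁻⁴/7.9 × 10⁻⁴)·(-1.1) = 34.7032 psu.
Increase required: 34.7032 − 34.53 = 0.1732 psu.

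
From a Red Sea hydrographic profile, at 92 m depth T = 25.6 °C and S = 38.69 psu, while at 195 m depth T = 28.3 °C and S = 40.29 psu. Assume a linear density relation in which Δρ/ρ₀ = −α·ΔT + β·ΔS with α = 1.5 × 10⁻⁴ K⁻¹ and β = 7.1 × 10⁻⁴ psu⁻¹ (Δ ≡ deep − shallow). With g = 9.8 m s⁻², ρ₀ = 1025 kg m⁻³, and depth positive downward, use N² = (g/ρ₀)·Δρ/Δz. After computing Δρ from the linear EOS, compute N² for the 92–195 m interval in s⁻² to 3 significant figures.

6.96 × 10⁻⁵ s⁻²

ΔT = +2.7 K, ΔS = +1.60 psu (deep − shallow).
Δρ/ρ₀ = −αΔT + βΔS = -4.05 × 10⁻⁴ + 1.136 × 10⁻³ = 7.31 × 10⁻⁴, so Δρ ≈ 0.7493 kg m⁻³.
N² = (g/ρ₀)·Δρ/Δz = g·(Δρ/ρ₀)/Δz = 9.8 × 7.31 × 10⁻⁴ / 103 = 6.9551 × 10⁻⁵ s⁻² ≈ 6.96 × 10⁻⁵ s⁻².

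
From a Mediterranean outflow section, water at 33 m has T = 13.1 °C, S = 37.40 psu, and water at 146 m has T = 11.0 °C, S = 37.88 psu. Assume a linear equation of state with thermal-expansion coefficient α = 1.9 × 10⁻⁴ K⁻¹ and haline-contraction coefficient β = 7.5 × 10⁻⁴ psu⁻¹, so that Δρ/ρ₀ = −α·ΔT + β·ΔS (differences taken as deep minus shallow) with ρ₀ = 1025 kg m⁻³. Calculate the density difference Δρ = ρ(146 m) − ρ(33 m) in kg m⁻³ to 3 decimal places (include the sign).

+0.778 kg m⁻³

ΔT = -2.1 K, ΔS = +0.48 psu (deep − shallow).
Δρ/ρ₀ = −(1.9 × 10⁻⁴)(-2.1) + (7.5 × 10⁻⁴)(+0.48) = 7.59 × 10⁻⁴.
Δρ = 1025 × (7.59 × 10⁻⁴) = +0.778 kg m⁻³.
Positive Δρ: denser below, stable.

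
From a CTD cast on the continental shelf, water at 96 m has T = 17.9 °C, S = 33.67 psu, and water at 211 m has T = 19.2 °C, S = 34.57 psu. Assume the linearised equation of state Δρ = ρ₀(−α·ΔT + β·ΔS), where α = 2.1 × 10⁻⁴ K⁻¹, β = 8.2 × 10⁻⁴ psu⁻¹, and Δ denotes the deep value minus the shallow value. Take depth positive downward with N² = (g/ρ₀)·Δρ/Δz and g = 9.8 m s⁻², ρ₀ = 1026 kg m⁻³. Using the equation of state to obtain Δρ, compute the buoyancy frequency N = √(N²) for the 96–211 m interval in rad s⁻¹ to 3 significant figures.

ΔT = +1.3 K, ΔS = +0.90 psu (deep − shallow).
Δρ/ρ₀ = −αΔT + βΔS = -2.73 × 10⁻⁴ + 7.38 × 10⁻⁴ = 4.65 × 10⁻⁴, so Δρ ≈ 0.4771 kg m⁻³.
N² = (g/ρ₀)·Δρ/Δz = g·(Δρ/ρ₀)/Δz = 9.8 × 4.65 × 10⁻⁴ / 115 = 3.9626 × 10⁻⁵ s⁻².
N = √(3.9626 × 10⁻⁵) = 6.2949 × 10⁻³ rad s⁻¹ ≈ 6.29 × 10⁻³ rad s⁻¹.

6.29 × 10⁻³ rad s⁻¹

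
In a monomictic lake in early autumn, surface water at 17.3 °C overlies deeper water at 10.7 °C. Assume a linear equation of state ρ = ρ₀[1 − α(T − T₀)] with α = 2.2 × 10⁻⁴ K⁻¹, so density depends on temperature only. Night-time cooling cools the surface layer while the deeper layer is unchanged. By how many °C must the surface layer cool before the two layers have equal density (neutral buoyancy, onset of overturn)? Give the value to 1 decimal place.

With temperature the only control, equal density requires T_surf′ = T_deep.
T_surf′ = 10.7 °C.
Cooling required: 17.3 − 10.7 = 6.6 °C.

6.6 °C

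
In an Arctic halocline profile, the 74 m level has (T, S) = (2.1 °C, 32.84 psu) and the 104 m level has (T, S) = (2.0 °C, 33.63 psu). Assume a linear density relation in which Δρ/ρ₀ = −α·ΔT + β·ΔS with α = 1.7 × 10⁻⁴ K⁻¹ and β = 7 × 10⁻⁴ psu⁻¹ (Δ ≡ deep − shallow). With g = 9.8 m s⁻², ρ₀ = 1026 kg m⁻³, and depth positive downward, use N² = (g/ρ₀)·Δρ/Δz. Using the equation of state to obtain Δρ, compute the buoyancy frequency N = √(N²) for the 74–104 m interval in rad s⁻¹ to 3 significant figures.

ΔT = -0.1 K, ΔS = +0.79 psu (deep − shallow).
Δρ/ρ₀ = −αΔT + βΔS = 1.70 × 10⁻⁵ + 5.53 × 10⁻⁴ = 5.70 × 10⁻⁴, so Δρ ≈ 0.5848 kg m⁻³.
N² = (g/ρ₀)·Δρ/Δz = g·(Δρ/ρ₀)/Δz = 9.8 × 5.70 × 10⁻⁴ / 30 = 1.8620 × 10⁻⁴ s⁻².
N = √(1.8620 × 10⁻⁴) = 0.013646 rad s⁻¹ ≈ 0.0136 rad s⁻¹.

0.0136 rad s⁻¹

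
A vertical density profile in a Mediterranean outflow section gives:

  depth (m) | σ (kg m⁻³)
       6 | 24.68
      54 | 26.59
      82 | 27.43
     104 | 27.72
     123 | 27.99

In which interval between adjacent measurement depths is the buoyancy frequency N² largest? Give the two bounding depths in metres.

6–54 m

Compute the density gradient over each adjacent pair:
  6–54 m: Δρ/Δz = 1.91/48 = 0.040 kg m⁻⁴
  54–82 m: Δρ/Δz = 0.84/28 = 0.030 kg m⁻⁴
  82–104 m: Δρ/Δz = 0.29/22 = 0.013 kg m⁻⁴
  104–123 m: Δρ/Δz = 0.27/19 = 0.014 kg m⁻⁴
The largest gradient is in the 6–54 m interval — the pycnocline.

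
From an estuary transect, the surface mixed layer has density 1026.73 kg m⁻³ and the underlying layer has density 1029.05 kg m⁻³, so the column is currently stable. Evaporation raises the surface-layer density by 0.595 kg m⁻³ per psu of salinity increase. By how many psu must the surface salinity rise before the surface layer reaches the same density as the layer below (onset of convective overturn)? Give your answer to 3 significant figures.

3.90 psu

Density deficit of the surface layer: 1029.05 − 1026.73 = 2.32 kg m⁻³.
Required change = 2.32 / 0.595 = 3.90 psu.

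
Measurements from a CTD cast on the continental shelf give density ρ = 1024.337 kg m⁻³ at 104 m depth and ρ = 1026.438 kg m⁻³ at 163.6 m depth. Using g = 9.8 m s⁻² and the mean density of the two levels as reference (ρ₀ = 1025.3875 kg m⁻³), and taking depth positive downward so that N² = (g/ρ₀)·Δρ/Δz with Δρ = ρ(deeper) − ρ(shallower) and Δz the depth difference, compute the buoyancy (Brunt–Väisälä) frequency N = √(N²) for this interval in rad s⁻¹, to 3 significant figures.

Δρ = 1026.438 − 1024.337 = 2.101 kg m⁻³ over Δz = 163.6 − 104 = 59.6 m.
N² = (9.8/1025.3875) × (2.101/59.6) = 3.3691 × 10⁻⁴ s⁻².
N = √(3.3691 × 10⁻⁴) = 0.018355 rad s⁻¹ ≈ 0.0184 rad s⁻¹.
A positive N² confirms static stability across the interval.

0.0184 rad s⁻¹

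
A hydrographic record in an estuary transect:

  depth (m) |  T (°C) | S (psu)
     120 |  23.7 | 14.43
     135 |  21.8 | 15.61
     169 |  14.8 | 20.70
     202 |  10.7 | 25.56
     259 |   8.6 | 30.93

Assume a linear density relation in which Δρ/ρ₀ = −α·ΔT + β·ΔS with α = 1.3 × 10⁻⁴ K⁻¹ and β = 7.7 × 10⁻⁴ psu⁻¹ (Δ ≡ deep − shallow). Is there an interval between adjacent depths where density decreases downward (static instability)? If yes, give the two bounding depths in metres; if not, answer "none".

Evaluate Δρ/ρ₀ = −αΔT + βΔS across each adjacent pair:
  120–135 m: −αΔT+βΔS = −(1.3 × 10⁻⁴)(-1.9)+(7.7 × 10⁻⁴)(+1.18) = 1.2 × 10⁻³ → stable
  135–169 m: −αΔT+βΔS = −(1.3 × 10⁻⁴)(-7.0)+(7.7 × 10⁻⁴)(+5.09) = 4.8 × 10⁻³ → stable
  169–202 m: −αΔT+βΔS = −(1.3 × 10⁻⁴)(-4.1)+(7.7 × 10⁻⁴)(+4.86) = 4.3 × 10⁻³ → stable
  202–259 m: −αΔT+βΔS = −(1.3 × 10⁻⁴)(-2.1)+(7.7 × 10⁻⁴)(+5.37) = 4.4 × 10⁻³ → stable
Every interval has Δρ > 0: the column is stably stratified throughout.

none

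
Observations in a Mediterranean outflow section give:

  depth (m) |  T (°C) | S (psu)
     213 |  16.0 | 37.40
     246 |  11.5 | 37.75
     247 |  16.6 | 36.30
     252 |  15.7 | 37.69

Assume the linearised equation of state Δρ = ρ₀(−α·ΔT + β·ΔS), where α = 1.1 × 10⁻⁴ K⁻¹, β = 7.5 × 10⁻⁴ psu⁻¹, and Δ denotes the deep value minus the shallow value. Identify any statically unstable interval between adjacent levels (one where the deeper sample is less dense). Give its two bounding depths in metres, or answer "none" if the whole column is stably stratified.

246–247 m

Evaluate Δρ/ρ₀ = −αΔT + βΔS across each adjacent pair:
  213–246 m: −αΔT+βΔS = −(1.1 × 10⁻⁴)(-4.5)+(7.5 × 10⁻⁴)(+0.35) = 7.6 × 10⁻⁴ → stable
  246–247 m: −αΔT+βΔS = −(1.1 × 10⁻⁴)(+5.1)+(7.5 × 10⁻⁴)(-1.45) = -1.6 × 10⁻³ → UNSTABLE
  247–252 m: −αΔT+βΔS = −(1.1 × 10⁻⁴)(-0.9)+(7.5 × 10⁻⁴)(+1.39) = 1.1 × 10⁻³ → stable
The 246–247 m interval has Δρ < 0: lighter water underlies denser water.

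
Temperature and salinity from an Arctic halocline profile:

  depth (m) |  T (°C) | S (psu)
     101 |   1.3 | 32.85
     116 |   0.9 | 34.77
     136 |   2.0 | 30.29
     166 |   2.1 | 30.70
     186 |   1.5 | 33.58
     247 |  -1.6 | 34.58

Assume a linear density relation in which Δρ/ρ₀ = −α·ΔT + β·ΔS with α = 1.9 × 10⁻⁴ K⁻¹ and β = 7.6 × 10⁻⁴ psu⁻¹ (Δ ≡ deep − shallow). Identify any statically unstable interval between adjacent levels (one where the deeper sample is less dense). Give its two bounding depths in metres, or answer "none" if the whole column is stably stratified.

Evaluate Δρ/ρ₀ = −αΔT + βΔS across each adjacent pair:
  101–116 m: −αΔT+βΔS = −(1.9 × 10⁻⁴)(-0.4)+(7.6 × 10⁻⁴)(+1.92) = 1.5 × 10⁻³ → stable
  116–136 m: −αΔT+βΔS = −(1.9 × 10⁻⁴)(+1.1)+(7.6 × 10⁻⁴)(-4.48) = -3.6 × 10⁻³ → UNSTABLE
  136–166 m: −αΔT+βΔS = −(1.9 × 10⁻⁴)(+0.1)+(7.6 × 10⁻⁴)(+0.41) = 2.9 × 10⁻⁴ → stable
  166–186 m: −αΔT+βΔS = −(1.9 × 10⁻⁴)(-0.6)+(7.6 × 10⁻⁴)(+2.88) = 2.3 × 10⁻³ → stable
  186–247 m: −αΔT+βΔS = −(1.9 × 10⁻⁴)(-3.1)+(7.6 × 10⁻⁴)(+1.00) = 1.3 × 10⁻³ → stable
The 116–136 m interval has Δρ < 0: lighter water underlies denser water.

116–136 m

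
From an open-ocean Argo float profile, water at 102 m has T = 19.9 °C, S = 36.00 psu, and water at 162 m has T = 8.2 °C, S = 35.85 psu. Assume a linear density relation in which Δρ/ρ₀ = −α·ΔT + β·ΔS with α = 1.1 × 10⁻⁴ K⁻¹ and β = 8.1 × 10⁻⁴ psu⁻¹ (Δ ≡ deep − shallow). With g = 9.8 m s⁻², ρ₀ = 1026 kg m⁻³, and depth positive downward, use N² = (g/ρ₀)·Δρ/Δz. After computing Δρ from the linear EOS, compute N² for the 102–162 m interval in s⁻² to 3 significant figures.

ΔT = -11.7 K, ΔS = -0.15 psu (deep − shallow).
Δρ/ρ₀ = −αΔT + βΔS = 1.287 × 10⁻³ − 1.215 × 10⁻⁴ = 1.1655 × 10⁻³, so Δρ ≈ 1.196 kg m⁻³.
N² = (g/ρ₀)·Δρ/Δz = g·(Δρ/ρ₀)/Δz = 9.8 × 1.1655 × 10⁻³ / 60 = 1.9036 × 10⁻⁴ s⁻² ≈ 1.90 × 10⁻⁴ s⁻².

1.90 × 10⁻⁴ s⁻²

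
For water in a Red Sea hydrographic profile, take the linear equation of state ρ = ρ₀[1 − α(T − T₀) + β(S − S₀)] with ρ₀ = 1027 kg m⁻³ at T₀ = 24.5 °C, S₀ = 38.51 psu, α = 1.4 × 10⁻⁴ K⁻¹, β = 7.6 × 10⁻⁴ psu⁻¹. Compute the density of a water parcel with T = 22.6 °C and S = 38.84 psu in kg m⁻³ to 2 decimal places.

T − T₀ = -1.9 K, S − S₀ = +0.33 psu.
Bracket = 1 − α·(-1.9) + β·(+0.33) = 1 + (5.168 × 10⁻⁴) = 1.0005168.
ρ = 1027 × 1.0005168 = 1027.53 kg m⁻³.

1027.53 kg m⁻³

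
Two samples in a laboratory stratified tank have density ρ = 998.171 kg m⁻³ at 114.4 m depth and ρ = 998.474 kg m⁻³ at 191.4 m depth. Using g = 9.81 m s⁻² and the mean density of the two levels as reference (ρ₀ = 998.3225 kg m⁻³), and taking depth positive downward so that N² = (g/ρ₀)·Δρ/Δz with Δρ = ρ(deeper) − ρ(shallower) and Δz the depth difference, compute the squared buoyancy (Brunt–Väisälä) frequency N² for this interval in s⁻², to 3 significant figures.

3.87 × 10⁻⁵ s⁻²

Δρ = 998.474 − 998.171 = 0.303 kg m⁻³ over Δz = 191.4 − 114.4 = 77 m.
N² = (9.81/998.3225) × (0.303/77) = 3.8668 × 10⁻⁵ s⁻² ≈ 3.87 × 10⁻⁵ s⁻².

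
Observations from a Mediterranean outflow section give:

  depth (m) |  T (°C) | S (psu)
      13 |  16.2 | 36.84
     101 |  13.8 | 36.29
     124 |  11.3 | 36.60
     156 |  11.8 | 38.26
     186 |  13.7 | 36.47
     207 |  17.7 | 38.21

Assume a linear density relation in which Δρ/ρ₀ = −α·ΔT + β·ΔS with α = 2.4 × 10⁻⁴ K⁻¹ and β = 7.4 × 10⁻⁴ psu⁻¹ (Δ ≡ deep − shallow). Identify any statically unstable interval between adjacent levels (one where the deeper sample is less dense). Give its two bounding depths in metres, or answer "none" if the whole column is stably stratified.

156–186 m

Evaluate Δρ/ρ₀ = −αΔT + βΔS across each adjacent pair:
  13–101 m: −αΔT+βΔS = −(2.4 × 10⁻⁴)(-2.4)+(7.4 × 10⁻⁴)(-0.55) = 1.7 × 10⁻⁴ → stable
  101–124 m: −αΔT+βΔS = −(2.4 × 10⁻⁴)(-2.5)+(7.4 × 10⁻⁴)(+0.31) = 8.3 × 10⁻⁴ → stable
  124–156 m: −αΔT+βΔS = −(2.4 × 10⁻⁴)(+0.5)+(7.4 × 10⁻⁴)(+1.66) = 1.1 × 10⁻³ → stable
  156–186 m: −αΔT+βΔS = −(2.4 × 10⁻⁴)(+1.9)+(7.4 × 10⁻⁴)(-1.79) = -1.8 × 10⁻³ → UNSTABLE
  186–207 m: −αΔT+βΔS = −(2.4 × 10⁻⁴)(+4.0)+(7.4 × 10⁻⁴)(+1.74) = 3.3 × 10⁻⁴ → stable
The 156–186 m interval has Δρ < 0: lighter water underlies denser water.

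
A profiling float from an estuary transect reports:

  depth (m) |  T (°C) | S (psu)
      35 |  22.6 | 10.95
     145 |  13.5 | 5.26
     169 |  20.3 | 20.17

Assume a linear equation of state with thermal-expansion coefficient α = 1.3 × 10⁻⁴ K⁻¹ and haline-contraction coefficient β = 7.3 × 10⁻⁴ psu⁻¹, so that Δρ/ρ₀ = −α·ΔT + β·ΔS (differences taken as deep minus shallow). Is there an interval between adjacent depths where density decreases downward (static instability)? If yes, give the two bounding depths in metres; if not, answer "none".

35–145 m

Evaluate Δρ/ρ₀ = −αΔT + βΔS across each adjacent pair:
  35–145 m: −αΔT+βΔS = −(1.3 × 10⁻⁴)(-9.1)+(7.3 × 10⁻⁴)(-5.69) = -3.0 × 10⁻³ → UNSTABLE
  145–169 m: −αΔT+βΔS = −(1.3 × 10⁻⁴)(+6.8)+(7.3 × 10⁻⁴)(+14.91) = 0.010 → stable
The 35–145 m interval has Δρ < 0: lighter water underlies denser water.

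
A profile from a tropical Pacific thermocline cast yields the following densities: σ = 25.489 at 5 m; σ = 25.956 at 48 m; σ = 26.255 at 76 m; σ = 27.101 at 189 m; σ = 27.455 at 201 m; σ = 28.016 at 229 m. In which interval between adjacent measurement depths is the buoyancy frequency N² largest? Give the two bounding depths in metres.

Compute the density gradient over each adjacent pair:
  5–48 m: Δρ/Δz = 0.467/43 = 0.011 kg m⁻⁴
  48–76 m: Δρ/Δz = 0.299/28 = 0.011 kg m⁻⁴
  76–189 m: Δρ/Δz = 0.846/113 = 7.5 × 10⁻³ kg m⁻⁴
  189–201 m: Δρ/Δz = 0.354/12 = 0.029 kg m⁻⁴
  201–229 m: Δρ/Δz = 0.561/28 = 0.020 kg m⁻⁴
The largest gradient is in the 189–201 m interval — the pycnocline.

189–201 m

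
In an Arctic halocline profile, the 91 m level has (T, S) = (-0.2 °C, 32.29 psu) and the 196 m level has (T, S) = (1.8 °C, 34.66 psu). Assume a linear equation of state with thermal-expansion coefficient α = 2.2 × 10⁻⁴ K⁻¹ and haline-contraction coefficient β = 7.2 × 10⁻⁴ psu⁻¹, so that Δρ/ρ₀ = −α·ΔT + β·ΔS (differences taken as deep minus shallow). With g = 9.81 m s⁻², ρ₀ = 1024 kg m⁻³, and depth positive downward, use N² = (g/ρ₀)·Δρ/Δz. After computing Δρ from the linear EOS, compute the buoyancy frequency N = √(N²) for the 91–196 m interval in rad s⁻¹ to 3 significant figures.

0.0109 rad s⁻¹

ΔT = +2.0 K, ΔS = +2.37 psu (deep − shallow).
Δρ/ρ₀ = −αΔT + βΔS = -4.40 × 10⁻⁴ + 1.7064 × 10⁻³ = 1.2664 × 10⁻³, so Δρ ≈ 1.297 kg m⁻³.
N² = (g/ρ₀)·Δρ/Δz = g·(Δρ/ρ₀)/Δz = 9.81 × 1.2664 × 10⁻³ / 105 = 1.1832 × 10⁻⁴ s⁻².
N = √(1.1832 × 10⁻⁴) = 0.010877 rad s⁻¹ ≈ 0.0109 rad s⁻¹.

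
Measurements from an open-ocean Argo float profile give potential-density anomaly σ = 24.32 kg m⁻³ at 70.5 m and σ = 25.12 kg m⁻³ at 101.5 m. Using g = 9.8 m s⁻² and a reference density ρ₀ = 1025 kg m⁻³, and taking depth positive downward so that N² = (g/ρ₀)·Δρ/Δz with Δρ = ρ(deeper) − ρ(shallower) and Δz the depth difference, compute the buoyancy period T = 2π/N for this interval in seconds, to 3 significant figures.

Δρ = 1025.12 − 1024.32 = 0.80 kg m⁻³ over Δz = 101.5 − 70.5 = 31 m.
N² = (9.8/1025) × (0.80/31) = 2.4673 × 10⁻⁴ s⁻².
N = √(2.4673 × 10⁻⁴) = 0.015708 rad s⁻¹, so T = 2π/N = 400.00 s ≈ 400 s.

400 s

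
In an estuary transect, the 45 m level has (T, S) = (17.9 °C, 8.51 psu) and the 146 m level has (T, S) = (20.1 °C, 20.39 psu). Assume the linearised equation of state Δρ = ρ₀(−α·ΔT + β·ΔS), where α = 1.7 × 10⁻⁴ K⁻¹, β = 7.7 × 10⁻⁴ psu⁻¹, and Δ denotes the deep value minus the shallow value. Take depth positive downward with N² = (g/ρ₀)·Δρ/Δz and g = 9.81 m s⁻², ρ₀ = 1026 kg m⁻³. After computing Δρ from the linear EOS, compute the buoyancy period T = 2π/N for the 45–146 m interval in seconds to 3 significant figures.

215 s

ΔT = +2.2 K, ΔS = +11.88 psu (deep − shallow).
Δρ/ρ₀ = −αΔT + βΔS = -3.74 × 10⁻⁴ + 9.1476 × 10⁻³ = 8.7736 × 10⁻³, so Δρ ≈ 9.002 kg m⁻³.
N² = (g/ρ₀)·Δρ/Δz = g·(Δρ/ρ₀)/Δz = 9.81 × 8.7736 × 10⁻³ / 101 = 8.5217 × 10⁻⁴ s⁻².
N = √(8.5217 × 10⁻⁴) = 0.029192 rad s⁻¹ → T = 2π/N = 215.24 s ≈ 215 s.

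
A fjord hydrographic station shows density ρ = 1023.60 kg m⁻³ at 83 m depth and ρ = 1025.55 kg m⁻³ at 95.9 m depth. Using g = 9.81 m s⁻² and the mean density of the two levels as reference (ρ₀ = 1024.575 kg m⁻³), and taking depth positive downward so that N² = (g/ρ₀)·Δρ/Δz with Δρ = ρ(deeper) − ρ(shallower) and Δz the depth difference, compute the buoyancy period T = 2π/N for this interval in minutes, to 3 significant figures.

Δρ = 1025.55 − 1023.60 = 1.95 kg m⁻³ over Δz = 95.9 − 83 = 12.9 m.
N² = (9.81/1024.575) × (1.95/12.9) = 1.4473 × 10⁻³ s⁻².
N = √(1.4473 × 10⁻³) = 0.038043 rad s⁻¹, so T = 2π/N = 165.16 s = 2.7527 min ≈ 2.75 min.

2.75 min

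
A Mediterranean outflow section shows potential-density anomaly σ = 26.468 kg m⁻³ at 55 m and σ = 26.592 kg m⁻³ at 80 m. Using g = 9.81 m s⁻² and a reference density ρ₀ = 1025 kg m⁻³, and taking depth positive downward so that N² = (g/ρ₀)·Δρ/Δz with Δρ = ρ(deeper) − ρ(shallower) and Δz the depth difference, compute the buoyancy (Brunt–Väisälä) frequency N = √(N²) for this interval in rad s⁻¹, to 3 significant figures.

Δρ = 1026.592 − 1026.468 = 0.124 kg m⁻³ over Δz = 80 − 55 = 25 m.
N² = (9.81/1025) × (0.124/25) = 4.7471 × 10⁻⁵ s⁻².
N = √(4.7471 × 10⁻⁵) = 6.8899 × 10⁻³ rad s⁻¹ ≈ 6.89 × 10⁻³ rad s⁻¹.

6.89 × 10⁻³ rad s⁻¹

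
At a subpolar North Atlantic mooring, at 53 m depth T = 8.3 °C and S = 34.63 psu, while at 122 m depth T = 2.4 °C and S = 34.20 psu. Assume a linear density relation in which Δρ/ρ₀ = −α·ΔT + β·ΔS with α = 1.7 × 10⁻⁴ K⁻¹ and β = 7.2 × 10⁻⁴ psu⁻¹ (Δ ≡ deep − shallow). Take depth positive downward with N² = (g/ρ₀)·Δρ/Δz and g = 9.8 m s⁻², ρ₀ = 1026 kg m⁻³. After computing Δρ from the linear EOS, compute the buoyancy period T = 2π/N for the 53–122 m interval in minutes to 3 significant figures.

ΔT = -5.9 K, ΔS = -0.43 psu (deep − shallow).
Δρ/ρ₀ = −αΔT + βΔS = 1.003 × 10⁻³ − 3.096 × 10⁻⁴ = 6.934 × 10⁻⁴, so Δρ ≈ 0.7114 kg m⁻³.
N² = (g/ρ₀)·Δρ/Δz = g·(Δρ/ρ₀)/Δz = 9.8 × 6.934 × 10⁻⁴ / 69 = 9.8483 × 10⁻⁵ s⁻².
N = √(9.8483 × 10⁻⁵) = 9.9239 × 10⁻³ rad s⁻¹ → T = 2π/N = 633.14 s = 10.552 min ≈ 10.6 min.

10.6 min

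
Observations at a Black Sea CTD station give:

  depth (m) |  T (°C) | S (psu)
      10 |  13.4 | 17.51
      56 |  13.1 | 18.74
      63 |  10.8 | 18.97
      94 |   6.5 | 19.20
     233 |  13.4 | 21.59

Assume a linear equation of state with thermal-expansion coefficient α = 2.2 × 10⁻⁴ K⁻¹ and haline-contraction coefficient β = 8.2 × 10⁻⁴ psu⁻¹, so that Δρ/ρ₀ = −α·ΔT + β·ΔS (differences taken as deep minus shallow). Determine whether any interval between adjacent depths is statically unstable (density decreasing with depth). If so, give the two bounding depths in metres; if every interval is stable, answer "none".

none

Evaluate Δρ/ρ₀ = −αΔT + βΔS across each adjacent pair:
  10–56 m: −αΔT+βΔS = −(2.2 × 10⁻⁴)(-0.3)+(8.2 × 10⁻⁴)(+1.23) = 1.1 × 10⁻³ → stable
  56–63 m: −αΔT+βΔS = −(2.2 × 10⁻⁴)(-2.3)+(8.2 × 10⁻⁴)(+0.23) = 6.9 × 10⁻⁴ → stable
  63–94 m: −αΔT+βΔS = −(2.2 × 10⁻⁴)(-4.3)+(8.2 × 10⁻⁴)(+0.23) = 1.1 × 10⁻³ → stable
  94–233 m: −αΔT+βΔS = −(2.2 × 10⁻⁴)(+6.9)+(8.2 × 10⁻⁴)(+2.39) = 4.4 × 10⁻⁴ → stable
Every interval has Δρ > 0: the column is stably stratified throughout.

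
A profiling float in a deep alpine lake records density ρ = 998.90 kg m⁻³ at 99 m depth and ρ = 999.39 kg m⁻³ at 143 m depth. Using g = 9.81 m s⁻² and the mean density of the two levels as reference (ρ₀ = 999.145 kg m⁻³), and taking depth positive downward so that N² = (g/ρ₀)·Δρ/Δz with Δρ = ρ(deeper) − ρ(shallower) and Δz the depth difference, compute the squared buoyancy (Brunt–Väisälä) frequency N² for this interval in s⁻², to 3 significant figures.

1.09 × 10⁻⁴ s⁻²

Δρ = 999.39 − 998.90 = 0.49 kg m⁻³ over Δz = 143 − 99 = 44 m.
N² = (9.81/999.145) × (0.49/44) = 1.0934 × 10⁻⁴ s⁻² ≈ 1.09 × 10⁻⁴ s⁻².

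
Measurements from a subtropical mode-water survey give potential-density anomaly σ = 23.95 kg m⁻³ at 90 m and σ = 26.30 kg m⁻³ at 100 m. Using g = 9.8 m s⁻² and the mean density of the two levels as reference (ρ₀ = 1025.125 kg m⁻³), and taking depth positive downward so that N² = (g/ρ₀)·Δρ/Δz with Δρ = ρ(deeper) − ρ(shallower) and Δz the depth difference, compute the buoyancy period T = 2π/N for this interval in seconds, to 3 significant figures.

133 s

Δρ = 1026.30 − 1023.95 = 2.35 kg m⁻³ over Δz = 100 − 90 = 10 m.
N² = (9.8/1025.125) × (2.35/10) = 2.2466 × 10⁻³ s⁻².
N = √(2.2466 × 10⁻³) = 0.047398 rad s⁻¹, so T = 2π/N = 132.56 s ≈ 133 s.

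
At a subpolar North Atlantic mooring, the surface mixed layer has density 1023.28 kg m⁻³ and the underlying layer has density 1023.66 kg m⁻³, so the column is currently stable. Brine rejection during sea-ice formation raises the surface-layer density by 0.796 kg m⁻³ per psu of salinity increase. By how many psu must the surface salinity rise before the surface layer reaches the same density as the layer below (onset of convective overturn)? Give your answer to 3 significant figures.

Density deficit of the surface layer: 1023.66 − 1023.28 = 0.38 kg m⁻³.
Required change = 0.38 / 0.796 = 0.477 psu.

0.477 psu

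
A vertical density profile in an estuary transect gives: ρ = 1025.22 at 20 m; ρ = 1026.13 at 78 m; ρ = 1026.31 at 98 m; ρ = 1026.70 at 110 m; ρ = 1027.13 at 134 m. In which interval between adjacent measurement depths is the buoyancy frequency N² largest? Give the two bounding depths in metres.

98–110 m

Compute the density gradient over each adjacent pair:
  20–78 m: Δρ/Δz = 0.91/58 = 0.016 kg m⁻⁴
  78–98 m: Δρ/Δz = 0.18/20 = 9.0 × 10⁻³ kg m⁻⁴
  98–110 m: Δρ/Δz = 0.39/12 = 0.033 kg m⁻⁴
  110–134 m: Δρ/Δz = 0.43/24 = 0.018 kg m⁻⁴
The largest gradient is in the 98–110 m interval — the pycnocline.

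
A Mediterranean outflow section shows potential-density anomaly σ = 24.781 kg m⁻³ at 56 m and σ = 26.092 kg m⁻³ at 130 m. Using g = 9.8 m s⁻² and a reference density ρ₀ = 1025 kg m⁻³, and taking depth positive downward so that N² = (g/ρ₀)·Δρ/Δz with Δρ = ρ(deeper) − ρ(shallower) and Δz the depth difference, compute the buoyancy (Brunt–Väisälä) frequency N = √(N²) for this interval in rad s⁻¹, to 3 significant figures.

0.0130 rad s⁻¹

Δρ = 1026.092 − 1024.781 = 1.311 kg m⁻³ over Δz = 130 − 56 = 74 m.
N² = (9.8/1025) × (1.311/74) = 1.6938 × 10⁻⁴ s⁻².
N = √(1.6938 × 10⁻⁴) = 0.013015 rad s⁻¹ ≈ 0.0130 rad s⁻¹.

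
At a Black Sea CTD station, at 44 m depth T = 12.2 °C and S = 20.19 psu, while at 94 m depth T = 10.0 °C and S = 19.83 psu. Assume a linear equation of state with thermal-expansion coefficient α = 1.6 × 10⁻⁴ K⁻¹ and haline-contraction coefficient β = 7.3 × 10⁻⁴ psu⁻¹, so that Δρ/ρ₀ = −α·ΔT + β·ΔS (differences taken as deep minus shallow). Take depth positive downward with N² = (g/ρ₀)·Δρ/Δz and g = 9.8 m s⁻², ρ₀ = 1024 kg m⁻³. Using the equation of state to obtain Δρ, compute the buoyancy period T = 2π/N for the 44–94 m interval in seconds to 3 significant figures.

1.50 × 10³ s

ΔT = -2.2 K, ΔS = -0.36 psu (deep − shallow).
Δρ/ρ₀ = −αΔT + βΔS = 3.52 × 10⁻⁴ − 2.628 × 10⁻⁴ = 8.92 × 10⁻⁵, so Δρ ≈ 0.09134 kg m⁻³.
N² = (g/ρ₀)·Δρ/Δz = g·(Δρ/ρ₀)/Δz = 9.8 × 8.92 × 10⁻⁵ / 50 = 1.7483 × 10⁻⁵ s⁻².
N = √(1.7483 × 10⁻⁵) = 4.1813 × 10⁻³ rad s⁻¹ → T = 2π/N = 1.5027 × 10³ s ≈ 1.50 × 10³ s.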